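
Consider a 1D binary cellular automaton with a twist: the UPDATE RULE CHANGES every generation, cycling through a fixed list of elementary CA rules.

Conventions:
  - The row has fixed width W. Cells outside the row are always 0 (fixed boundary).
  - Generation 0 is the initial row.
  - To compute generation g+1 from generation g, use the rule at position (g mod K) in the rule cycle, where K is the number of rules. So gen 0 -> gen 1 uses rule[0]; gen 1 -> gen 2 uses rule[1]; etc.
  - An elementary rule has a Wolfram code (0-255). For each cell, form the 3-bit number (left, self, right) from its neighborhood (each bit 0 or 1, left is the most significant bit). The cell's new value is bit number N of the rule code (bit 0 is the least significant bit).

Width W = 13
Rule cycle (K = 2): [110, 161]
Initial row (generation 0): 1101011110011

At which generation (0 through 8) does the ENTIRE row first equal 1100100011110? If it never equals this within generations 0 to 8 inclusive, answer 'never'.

Answer: 3

Derivation:
Gen 0: 1101011110011
Gen 1 (rule 110): 1111110010111
Gen 2 (rule 161): 0111100001010
Gen 3 (rule 110): 1100100011110
Gen 4 (rule 161): 0000001001100
Gen 5 (rule 110): 0000011011100
Gen 6 (rule 161): 1111000101001
Gen 7 (rule 110): 1001001111011
Gen 8 (rule 161): 0000000110100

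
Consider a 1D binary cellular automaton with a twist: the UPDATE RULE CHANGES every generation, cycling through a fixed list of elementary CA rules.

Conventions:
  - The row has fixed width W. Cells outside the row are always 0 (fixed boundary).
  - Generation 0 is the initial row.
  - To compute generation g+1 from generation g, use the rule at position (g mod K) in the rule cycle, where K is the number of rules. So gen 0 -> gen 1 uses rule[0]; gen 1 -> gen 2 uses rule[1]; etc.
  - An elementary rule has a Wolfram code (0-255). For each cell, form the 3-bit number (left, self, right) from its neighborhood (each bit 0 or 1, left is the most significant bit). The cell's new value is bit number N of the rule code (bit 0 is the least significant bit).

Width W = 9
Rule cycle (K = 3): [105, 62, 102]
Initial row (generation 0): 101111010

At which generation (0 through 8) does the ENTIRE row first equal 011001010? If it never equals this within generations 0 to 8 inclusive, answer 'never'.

Gen 0: 101111010
Gen 1 (rule 105): 011001100
Gen 2 (rule 62): 110111010
Gen 3 (rule 102): 011001110
Gen 4 (rule 105): 011001010
Gen 5 (rule 62): 110111111
Gen 6 (rule 102): 011000001
Gen 7 (rule 105): 011011100
Gen 8 (rule 62): 110110010

Answer: 4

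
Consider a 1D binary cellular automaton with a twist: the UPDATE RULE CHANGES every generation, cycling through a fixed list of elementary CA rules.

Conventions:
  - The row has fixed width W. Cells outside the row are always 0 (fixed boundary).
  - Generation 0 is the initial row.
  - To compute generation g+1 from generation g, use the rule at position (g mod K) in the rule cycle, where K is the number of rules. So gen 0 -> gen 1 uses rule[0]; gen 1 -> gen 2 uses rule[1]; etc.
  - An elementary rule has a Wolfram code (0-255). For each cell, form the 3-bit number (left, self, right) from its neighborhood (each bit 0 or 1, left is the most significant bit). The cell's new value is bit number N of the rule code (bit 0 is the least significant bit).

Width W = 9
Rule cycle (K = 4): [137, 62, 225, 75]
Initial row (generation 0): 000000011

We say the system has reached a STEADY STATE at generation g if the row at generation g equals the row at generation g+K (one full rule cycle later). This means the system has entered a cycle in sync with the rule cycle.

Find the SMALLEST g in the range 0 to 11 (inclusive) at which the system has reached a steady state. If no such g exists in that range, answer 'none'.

Gen 0: 000000011
Gen 1 (rule 137): 111111010
Gen 2 (rule 62): 100000111
Gen 3 (rule 225): 001110011
Gen 4 (rule 75): 111010111
Gen 5 (rule 137): 110000110
Gen 6 (rule 62): 101001101
Gen 7 (rule 225): 010000110
Gen 8 (rule 75): 100111110
Gen 9 (rule 137): 000111100
Gen 10 (rule 62): 001100010
Gen 11 (rule 225): 100101000
Gen 12 (rule 75): 001000011
Gen 13 (rule 137): 100011010
Gen 14 (rule 62): 110110111
Gen 15 (rule 225): 011011011

Answer: none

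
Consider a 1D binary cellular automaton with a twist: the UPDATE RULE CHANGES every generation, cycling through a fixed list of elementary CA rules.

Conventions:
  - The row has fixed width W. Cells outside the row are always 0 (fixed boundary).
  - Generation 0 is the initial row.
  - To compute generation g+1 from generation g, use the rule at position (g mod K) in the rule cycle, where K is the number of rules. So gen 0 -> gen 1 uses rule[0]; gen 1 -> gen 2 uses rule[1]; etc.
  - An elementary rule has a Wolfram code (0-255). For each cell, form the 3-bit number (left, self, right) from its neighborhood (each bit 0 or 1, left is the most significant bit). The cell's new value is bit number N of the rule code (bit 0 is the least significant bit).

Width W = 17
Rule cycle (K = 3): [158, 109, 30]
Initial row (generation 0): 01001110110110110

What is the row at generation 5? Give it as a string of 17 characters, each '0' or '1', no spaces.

Answer: 11100000000001110

Derivation:
Gen 0: 01001110110110110
Gen 1 (rule 158): 11111100100100101
Gen 2 (rule 109): 10000100100100111
Gen 3 (rule 30): 11001111111111100
Gen 4 (rule 158): 10111111111111010
Gen 5 (rule 109): 11100000000001110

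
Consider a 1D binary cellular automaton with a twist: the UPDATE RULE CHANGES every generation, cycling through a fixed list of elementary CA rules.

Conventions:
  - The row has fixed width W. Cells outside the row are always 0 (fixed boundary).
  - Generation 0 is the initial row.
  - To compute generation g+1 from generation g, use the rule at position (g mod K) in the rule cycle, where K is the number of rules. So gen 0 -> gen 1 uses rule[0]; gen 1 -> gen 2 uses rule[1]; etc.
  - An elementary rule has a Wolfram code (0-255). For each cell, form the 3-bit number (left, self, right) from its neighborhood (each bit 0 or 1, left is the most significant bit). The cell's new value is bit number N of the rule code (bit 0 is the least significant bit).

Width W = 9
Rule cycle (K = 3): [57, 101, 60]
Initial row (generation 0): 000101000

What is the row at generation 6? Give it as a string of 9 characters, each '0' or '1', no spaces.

Answer: 010000001

Derivation:
Gen 0: 000101000
Gen 1 (rule 57): 110010111
Gen 2 (rule 101): 010011001
Gen 3 (rule 60): 011010101
Gen 4 (rule 57): 010101010
Gen 5 (rule 101): 011111110
Gen 6 (rule 60): 010000001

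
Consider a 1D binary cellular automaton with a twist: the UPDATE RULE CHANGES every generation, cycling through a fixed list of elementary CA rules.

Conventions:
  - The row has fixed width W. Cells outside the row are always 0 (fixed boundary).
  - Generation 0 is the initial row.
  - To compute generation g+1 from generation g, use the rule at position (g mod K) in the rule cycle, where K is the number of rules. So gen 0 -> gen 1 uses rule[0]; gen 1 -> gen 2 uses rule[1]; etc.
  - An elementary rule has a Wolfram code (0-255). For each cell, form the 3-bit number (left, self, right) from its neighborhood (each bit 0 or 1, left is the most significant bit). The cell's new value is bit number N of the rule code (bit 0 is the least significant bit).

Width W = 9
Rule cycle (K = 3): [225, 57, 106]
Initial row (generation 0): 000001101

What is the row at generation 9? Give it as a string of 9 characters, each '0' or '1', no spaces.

Gen 0: 000001101
Gen 1 (rule 225): 111100110
Gen 2 (rule 57): 100010101
Gen 3 (rule 106): 000101010
Gen 4 (rule 225): 110010100
Gen 5 (rule 57): 101001011
Gen 6 (rule 106): 010010111
Gen 7 (rule 225): 000001011
Gen 8 (rule 57): 111100110
Gen 9 (rule 106): 100101110

Answer: 100101110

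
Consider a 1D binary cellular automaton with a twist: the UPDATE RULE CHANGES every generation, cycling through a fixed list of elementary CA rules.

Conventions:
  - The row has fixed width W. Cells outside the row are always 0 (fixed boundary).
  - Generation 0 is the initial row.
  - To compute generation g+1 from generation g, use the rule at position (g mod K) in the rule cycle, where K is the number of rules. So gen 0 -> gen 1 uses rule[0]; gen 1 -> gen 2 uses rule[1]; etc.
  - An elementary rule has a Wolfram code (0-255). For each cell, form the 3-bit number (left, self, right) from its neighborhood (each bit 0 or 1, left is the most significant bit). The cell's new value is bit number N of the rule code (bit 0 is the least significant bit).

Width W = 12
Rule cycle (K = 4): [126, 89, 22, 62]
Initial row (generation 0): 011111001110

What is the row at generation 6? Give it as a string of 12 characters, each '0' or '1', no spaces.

Gen 0: 011111001110
Gen 1 (rule 126): 110001111011
Gen 2 (rule 89): 111101001011
Gen 3 (rule 22): 000001111000
Gen 4 (rule 62): 000011000100
Gen 5 (rule 126): 000111101110
Gen 6 (rule 89): 110100101011

Answer: 110100101011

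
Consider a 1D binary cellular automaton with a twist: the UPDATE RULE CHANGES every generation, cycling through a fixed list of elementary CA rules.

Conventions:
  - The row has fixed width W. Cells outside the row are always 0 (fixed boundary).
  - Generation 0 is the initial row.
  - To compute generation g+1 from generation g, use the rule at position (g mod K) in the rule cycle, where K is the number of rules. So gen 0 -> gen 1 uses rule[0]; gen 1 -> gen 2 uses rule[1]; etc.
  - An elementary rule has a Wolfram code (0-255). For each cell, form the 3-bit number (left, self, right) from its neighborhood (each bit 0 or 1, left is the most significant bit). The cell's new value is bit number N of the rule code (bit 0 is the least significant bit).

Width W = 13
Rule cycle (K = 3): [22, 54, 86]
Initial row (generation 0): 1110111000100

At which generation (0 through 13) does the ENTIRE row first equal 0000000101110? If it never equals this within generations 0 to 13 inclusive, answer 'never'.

Answer: 1

Derivation:
Gen 0: 1110111000100
Gen 1 (rule 22): 0000000101110
Gen 2 (rule 54): 0000001110001
Gen 3 (rule 86): 0000010011011
Gen 4 (rule 22): 0000111100000
Gen 5 (rule 54): 0001000010000
Gen 6 (rule 86): 0011100111000
Gen 7 (rule 22): 0100011000100
Gen 8 (rule 54): 1110100101110
Gen 9 (rule 86): 0010111100011
Gen 10 (rule 22): 0110000010100
Gen 11 (rule 54): 1001000111110
Gen 12 (rule 86): 1111101000011
Gen 13 (rule 22): 0000001100100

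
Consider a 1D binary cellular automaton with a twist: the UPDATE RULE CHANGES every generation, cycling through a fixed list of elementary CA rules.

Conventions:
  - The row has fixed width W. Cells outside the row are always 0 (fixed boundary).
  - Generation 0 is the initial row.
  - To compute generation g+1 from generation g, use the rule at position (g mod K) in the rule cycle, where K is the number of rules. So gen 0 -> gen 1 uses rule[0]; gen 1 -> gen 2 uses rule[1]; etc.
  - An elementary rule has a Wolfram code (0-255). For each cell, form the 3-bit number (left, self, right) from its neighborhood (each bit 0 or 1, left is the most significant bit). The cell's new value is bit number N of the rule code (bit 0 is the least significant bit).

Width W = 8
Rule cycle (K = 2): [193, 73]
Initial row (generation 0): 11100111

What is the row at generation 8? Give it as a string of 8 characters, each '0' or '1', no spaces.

Gen 0: 11100111
Gen 1 (rule 193): 01100011
Gen 2 (rule 73): 01101011
Gen 3 (rule 193): 00100001
Gen 4 (rule 73): 10001100
Gen 5 (rule 193): 00100101
Gen 6 (rule 73): 10000000
Gen 7 (rule 193): 00111111
Gen 8 (rule 73): 10100001

Answer: 10100001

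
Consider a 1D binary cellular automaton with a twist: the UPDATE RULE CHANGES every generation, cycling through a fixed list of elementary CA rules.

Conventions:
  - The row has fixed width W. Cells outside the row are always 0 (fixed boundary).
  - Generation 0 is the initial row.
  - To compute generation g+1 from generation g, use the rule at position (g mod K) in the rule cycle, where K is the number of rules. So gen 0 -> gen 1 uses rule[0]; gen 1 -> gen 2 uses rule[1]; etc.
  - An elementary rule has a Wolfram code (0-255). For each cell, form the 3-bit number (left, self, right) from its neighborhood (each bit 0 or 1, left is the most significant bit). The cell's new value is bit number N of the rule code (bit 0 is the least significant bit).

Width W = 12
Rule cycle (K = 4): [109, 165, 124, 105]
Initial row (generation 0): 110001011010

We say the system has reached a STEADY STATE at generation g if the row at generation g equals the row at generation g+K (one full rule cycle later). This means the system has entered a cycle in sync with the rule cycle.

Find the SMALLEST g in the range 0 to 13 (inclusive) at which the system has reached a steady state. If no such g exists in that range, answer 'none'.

Answer: none

Derivation:
Gen 0: 110001011010
Gen 1 (rule 109): 110101111110
Gen 2 (rule 165): 001110111100
Gen 3 (rule 124): 001011100110
Gen 4 (rule 105): 100110100110
Gen 5 (rule 109): 100111100110
Gen 6 (rule 165): 100011000000
Gen 7 (rule 124): 110011100000
Gen 8 (rule 105): 110010101111
Gen 9 (rule 109): 110011111001
Gen 10 (rule 165): 000001110001
Gen 11 (rule 124): 000001011001
Gen 12 (rule 105): 111100111000
Gen 13 (rule 109): 100100101011
Gen 14 (rule 165): 100100111100
Gen 15 (rule 124): 110110100110
Gen 16 (rule 105): 111111000110
Gen 17 (rule 109): 100001010110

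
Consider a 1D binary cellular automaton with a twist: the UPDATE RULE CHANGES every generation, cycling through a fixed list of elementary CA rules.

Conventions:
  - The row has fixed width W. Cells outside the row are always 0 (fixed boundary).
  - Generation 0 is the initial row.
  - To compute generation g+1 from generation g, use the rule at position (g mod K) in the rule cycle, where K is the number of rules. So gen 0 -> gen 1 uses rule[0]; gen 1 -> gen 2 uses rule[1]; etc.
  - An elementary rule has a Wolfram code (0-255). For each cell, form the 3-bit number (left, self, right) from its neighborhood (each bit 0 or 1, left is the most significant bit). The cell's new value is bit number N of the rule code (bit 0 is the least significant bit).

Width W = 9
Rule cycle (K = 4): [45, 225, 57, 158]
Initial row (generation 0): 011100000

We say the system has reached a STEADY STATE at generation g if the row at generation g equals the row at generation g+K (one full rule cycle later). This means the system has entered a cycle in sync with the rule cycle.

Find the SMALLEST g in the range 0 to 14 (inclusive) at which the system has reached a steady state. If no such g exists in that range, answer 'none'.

Gen 0: 011100000
Gen 1 (rule 45): 010001111
Gen 2 (rule 225): 000100111
Gen 3 (rule 57): 110010100
Gen 4 (rule 158): 101110110
Gen 5 (rule 45): 111001100
Gen 6 (rule 225): 011000101
Gen 7 (rule 57): 010110010
Gen 8 (rule 158): 110101111
Gen 9 (rule 45): 101111000
Gen 10 (rule 225): 010111011
Gen 11 (rule 57): 001100110
Gen 12 (rule 158): 011011101
Gen 13 (rule 45): 010110011
Gen 14 (rule 225): 001010001
Gen 15 (rule 57): 100101100
Gen 16 (rule 158): 111101010
Gen 17 (rule 45): 100011110
Gen 18 (rule 225): 001001110

Answer: none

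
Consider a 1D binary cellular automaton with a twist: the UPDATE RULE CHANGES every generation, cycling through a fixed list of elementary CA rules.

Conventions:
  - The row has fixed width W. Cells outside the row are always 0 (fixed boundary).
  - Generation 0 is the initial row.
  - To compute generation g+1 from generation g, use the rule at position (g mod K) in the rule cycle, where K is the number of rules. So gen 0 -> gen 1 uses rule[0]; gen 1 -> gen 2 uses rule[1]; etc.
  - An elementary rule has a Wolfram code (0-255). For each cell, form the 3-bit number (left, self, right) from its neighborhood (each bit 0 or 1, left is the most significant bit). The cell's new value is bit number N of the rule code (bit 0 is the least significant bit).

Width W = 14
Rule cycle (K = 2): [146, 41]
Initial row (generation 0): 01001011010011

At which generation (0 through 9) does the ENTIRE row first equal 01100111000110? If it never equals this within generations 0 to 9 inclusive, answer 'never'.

Gen 0: 01001011010011
Gen 1 (rule 146): 10110000001100
Gen 2 (rule 41): 01100111101001
Gen 3 (rule 146): 10011011000110
Gen 4 (rule 41): 00010110010100
Gen 5 (rule 146): 00100001100010
Gen 6 (rule 41): 10001101001000
Gen 7 (rule 146): 01010000110100
Gen 8 (rule 41): 00100110101001
Gen 9 (rule 146): 01011000000110

Answer: never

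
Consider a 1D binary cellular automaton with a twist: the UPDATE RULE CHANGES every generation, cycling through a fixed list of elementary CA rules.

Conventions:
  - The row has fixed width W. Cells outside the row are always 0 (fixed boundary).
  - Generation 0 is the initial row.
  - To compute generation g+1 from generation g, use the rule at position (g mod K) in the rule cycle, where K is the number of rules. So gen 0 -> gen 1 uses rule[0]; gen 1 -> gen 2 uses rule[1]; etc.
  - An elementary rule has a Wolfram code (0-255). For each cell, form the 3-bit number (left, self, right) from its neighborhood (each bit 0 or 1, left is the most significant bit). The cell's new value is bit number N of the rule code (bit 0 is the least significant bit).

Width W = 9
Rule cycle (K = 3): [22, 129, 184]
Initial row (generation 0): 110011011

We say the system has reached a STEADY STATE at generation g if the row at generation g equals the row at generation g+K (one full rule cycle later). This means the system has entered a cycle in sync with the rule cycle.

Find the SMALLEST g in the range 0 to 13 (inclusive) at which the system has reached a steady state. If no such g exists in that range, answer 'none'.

Gen 0: 110011011
Gen 1 (rule 22): 001100000
Gen 2 (rule 129): 100001111
Gen 3 (rule 184): 010001110
Gen 4 (rule 22): 111010001
Gen 5 (rule 129): 010000100
Gen 6 (rule 184): 001000010
Gen 7 (rule 22): 011100111
Gen 8 (rule 129): 001000010
Gen 9 (rule 184): 000100001
Gen 10 (rule 22): 001110011
Gen 11 (rule 129): 100100000
Gen 12 (rule 184): 010010000
Gen 13 (rule 22): 111111000
Gen 14 (rule 129): 011110011
Gen 15 (rule 184): 011101010
Gen 16 (rule 22): 100001011

Answer: none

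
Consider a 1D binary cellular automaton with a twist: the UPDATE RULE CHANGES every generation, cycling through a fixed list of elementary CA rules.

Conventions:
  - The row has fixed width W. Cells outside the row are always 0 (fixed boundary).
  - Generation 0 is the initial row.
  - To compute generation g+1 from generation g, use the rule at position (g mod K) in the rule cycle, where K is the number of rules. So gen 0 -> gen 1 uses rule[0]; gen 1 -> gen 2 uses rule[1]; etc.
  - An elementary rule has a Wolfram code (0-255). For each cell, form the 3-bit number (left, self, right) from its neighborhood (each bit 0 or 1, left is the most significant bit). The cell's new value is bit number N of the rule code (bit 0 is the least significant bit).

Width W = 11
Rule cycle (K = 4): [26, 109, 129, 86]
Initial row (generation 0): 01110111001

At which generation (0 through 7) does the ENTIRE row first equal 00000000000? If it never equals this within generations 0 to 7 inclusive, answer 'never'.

Answer: 3

Derivation:
Gen 0: 01110111001
Gen 1 (rule 26): 11000100110
Gen 2 (rule 109): 11010100110
Gen 3 (rule 129): 00000000000
Gen 4 (rule 86): 00000000000
Gen 5 (rule 26): 00000000000
Gen 6 (rule 109): 11111111111
Gen 7 (rule 129): 01111111110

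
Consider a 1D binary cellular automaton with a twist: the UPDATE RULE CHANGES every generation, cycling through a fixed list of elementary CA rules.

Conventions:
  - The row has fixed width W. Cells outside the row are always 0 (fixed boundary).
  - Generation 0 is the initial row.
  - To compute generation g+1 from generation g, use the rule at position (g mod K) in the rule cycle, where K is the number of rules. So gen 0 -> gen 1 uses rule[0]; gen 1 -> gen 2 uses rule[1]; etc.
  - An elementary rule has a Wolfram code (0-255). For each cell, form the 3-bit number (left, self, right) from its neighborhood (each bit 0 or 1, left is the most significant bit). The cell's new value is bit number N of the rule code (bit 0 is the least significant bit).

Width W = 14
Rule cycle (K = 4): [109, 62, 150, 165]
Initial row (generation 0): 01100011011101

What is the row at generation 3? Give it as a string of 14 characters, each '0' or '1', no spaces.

Gen 0: 01100011011101
Gen 1 (rule 109): 01101011110111
Gen 2 (rule 62): 11011110001100
Gen 3 (rule 150): 00001101010010

Answer: 00001101010010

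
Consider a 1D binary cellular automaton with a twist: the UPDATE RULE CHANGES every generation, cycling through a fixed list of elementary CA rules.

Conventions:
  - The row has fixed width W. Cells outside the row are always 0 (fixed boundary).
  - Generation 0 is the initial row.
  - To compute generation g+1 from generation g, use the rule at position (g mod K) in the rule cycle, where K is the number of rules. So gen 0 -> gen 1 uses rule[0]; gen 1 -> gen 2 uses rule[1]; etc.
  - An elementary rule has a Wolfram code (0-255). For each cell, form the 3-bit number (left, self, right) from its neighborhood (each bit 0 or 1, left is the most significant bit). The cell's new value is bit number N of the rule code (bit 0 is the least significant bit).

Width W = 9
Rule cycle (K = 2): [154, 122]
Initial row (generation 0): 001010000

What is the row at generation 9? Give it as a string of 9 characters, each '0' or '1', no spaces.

Gen 0: 001010000
Gen 1 (rule 154): 010001000
Gen 2 (rule 122): 101010100
Gen 3 (rule 154): 000000010
Gen 4 (rule 122): 000000101
Gen 5 (rule 154): 000001000
Gen 6 (rule 122): 000010100
Gen 7 (rule 154): 000100010
Gen 8 (rule 122): 001010101
Gen 9 (rule 154): 010000000

Answer: 010000000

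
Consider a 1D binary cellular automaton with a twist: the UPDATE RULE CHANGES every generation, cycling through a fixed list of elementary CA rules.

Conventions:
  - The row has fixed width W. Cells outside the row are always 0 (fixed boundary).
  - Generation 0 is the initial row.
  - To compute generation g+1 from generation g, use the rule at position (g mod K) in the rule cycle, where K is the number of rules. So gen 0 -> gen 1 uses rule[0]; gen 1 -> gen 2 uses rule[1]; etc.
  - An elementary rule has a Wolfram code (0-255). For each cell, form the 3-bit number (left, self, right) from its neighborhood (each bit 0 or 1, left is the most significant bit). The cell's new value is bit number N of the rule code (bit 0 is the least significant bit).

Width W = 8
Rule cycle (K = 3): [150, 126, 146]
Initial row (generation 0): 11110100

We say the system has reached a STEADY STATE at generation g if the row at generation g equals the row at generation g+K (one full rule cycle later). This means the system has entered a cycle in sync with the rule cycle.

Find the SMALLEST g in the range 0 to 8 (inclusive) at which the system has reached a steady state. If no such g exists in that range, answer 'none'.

Answer: 5

Derivation:
Gen 0: 11110100
Gen 1 (rule 150): 01100110
Gen 2 (rule 126): 11111111
Gen 3 (rule 146): 01111110
Gen 4 (rule 150): 10111101
Gen 5 (rule 126): 11100111
Gen 6 (rule 146): 01011010
Gen 7 (rule 150): 11000011
Gen 8 (rule 126): 11100111
Gen 9 (rule 146): 01011010
Gen 10 (rule 150): 11000011
Gen 11 (rule 126): 11100111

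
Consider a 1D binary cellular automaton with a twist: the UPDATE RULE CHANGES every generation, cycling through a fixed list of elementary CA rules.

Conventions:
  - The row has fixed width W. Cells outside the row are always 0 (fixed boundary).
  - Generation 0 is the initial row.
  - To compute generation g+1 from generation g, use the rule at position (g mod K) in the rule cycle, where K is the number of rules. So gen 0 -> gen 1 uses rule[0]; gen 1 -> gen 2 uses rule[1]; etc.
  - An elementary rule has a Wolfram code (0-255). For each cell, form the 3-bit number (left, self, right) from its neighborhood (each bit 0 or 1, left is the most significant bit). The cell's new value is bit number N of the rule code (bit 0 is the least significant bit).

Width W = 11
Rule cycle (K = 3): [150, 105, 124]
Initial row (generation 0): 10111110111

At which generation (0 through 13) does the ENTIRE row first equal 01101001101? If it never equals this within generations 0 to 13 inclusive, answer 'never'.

Gen 0: 10111110111
Gen 1 (rule 150): 10011100010
Gen 2 (rule 105): 00010101000
Gen 3 (rule 124): 00011111100
Gen 4 (rule 150): 00101111010
Gen 5 (rule 105): 10011001100
Gen 6 (rule 124): 11011101110
Gen 7 (rule 150): 00001000101
Gen 8 (rule 105): 11100010010
Gen 9 (rule 124): 10110011011
Gen 10 (rule 150): 10001100000
Gen 11 (rule 105): 00101101111
Gen 12 (rule 124): 00111111001
Gen 13 (rule 150): 01011110111

Answer: never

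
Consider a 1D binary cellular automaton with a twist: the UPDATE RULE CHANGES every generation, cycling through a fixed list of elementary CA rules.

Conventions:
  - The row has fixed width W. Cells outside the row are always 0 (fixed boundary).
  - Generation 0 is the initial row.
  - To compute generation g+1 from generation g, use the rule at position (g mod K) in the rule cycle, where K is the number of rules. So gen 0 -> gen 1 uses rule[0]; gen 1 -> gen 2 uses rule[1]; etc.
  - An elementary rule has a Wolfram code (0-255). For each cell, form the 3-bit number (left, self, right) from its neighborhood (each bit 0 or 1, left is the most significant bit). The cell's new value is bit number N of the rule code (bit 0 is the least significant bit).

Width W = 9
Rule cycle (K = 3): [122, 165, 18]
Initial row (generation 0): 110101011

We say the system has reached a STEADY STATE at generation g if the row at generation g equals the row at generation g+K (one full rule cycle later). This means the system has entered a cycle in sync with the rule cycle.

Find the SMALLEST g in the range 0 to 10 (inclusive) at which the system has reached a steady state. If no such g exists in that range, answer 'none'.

Gen 0: 110101011
Gen 1 (rule 122): 111010111
Gen 2 (rule 165): 010111010
Gen 3 (rule 18): 100000001
Gen 4 (rule 122): 010000010
Gen 5 (rule 165): 010111010
Gen 6 (rule 18): 100000001
Gen 7 (rule 122): 010000010
Gen 8 (rule 165): 010111010
Gen 9 (rule 18): 100000001
Gen 10 (rule 122): 010000010
Gen 11 (rule 165): 010111010
Gen 12 (rule 18): 100000001
Gen 13 (rule 122): 010000010

Answer: 2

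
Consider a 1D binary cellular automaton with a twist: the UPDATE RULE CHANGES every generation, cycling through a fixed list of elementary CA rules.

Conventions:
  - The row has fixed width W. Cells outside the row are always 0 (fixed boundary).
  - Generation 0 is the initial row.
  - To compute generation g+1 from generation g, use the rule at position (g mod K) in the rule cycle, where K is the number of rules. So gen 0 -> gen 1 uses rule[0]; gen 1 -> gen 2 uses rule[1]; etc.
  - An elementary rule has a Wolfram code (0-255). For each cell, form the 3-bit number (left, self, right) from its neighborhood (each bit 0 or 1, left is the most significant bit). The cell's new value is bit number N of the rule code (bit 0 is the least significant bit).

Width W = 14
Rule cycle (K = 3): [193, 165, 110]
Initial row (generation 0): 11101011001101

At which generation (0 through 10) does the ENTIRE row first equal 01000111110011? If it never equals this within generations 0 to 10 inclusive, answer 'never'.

Answer: 10

Derivation:
Gen 0: 11101011001101
Gen 1 (rule 193): 01100001000100
Gen 2 (rule 165): 00001101010101
Gen 3 (rule 110): 00011111111111
Gen 4 (rule 193): 11001111111111
Gen 5 (rule 165): 00000111111110
Gen 6 (rule 110): 00001100000010
Gen 7 (rule 193): 11100101111000
Gen 8 (rule 165): 01000110110011
Gen 9 (rule 110): 11001111110111
Gen 10 (rule 193): 01000111110011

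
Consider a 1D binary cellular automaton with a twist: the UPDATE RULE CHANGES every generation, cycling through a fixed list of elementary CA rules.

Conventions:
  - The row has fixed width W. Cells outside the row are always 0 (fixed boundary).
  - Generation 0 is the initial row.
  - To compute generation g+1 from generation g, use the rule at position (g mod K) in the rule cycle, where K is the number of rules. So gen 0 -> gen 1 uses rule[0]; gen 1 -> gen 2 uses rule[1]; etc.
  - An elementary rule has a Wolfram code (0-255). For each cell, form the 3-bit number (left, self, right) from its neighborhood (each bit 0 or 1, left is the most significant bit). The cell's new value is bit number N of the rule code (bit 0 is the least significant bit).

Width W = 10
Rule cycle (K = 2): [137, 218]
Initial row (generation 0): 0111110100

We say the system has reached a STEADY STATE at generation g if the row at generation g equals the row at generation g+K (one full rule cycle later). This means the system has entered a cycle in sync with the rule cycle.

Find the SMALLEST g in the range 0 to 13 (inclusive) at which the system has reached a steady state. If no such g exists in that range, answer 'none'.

Answer: 6

Derivation:
Gen 0: 0111110100
Gen 1 (rule 137): 0111100001
Gen 2 (rule 218): 1111110010
Gen 3 (rule 137): 1111100000
Gen 4 (rule 218): 1111110000
Gen 5 (rule 137): 1111100111
Gen 6 (rule 218): 1111111111
Gen 7 (rule 137): 1111111110
Gen 8 (rule 218): 1111111111
Gen 9 (rule 137): 1111111110
Gen 10 (rule 218): 1111111111
Gen 11 (rule 137): 1111111110
Gen 12 (rule 218): 1111111111
Gen 13 (rule 137): 1111111110
Gen 14 (rule 218): 1111111111
Gen 15 (rule 137): 1111111110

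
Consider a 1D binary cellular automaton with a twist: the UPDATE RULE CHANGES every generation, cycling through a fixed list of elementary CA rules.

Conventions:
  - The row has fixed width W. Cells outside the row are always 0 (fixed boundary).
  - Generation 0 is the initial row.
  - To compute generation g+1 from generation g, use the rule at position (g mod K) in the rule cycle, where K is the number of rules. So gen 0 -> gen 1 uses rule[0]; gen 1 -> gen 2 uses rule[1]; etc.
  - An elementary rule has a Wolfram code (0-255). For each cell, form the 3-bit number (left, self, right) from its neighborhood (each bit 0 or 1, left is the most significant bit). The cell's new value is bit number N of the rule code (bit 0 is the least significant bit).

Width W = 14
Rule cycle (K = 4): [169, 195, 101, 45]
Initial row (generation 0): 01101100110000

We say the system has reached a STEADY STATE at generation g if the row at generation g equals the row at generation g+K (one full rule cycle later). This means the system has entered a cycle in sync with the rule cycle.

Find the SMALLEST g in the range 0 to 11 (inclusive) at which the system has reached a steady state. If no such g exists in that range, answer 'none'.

Answer: none

Derivation:
Gen 0: 01101100110000
Gen 1 (rule 169): 01011000100111
Gen 2 (rule 195): 10001011001011
Gen 3 (rule 101): 10101101001101
Gen 4 (rule 45): 11111011001011
Gen 5 (rule 169): 11110110000110
Gen 6 (rule 195): 01110010111010
Gen 7 (rule 101): 00010011001110
Gen 8 (rule 45): 11010010001000
Gen 9 (rule 169): 10100000100011
Gen 10 (rule 195): 00001111001101
Gen 11 (rule 101): 11100001000111
Gen 12 (rule 45): 10001101010100
Gen 13 (rule 169): 00101010101001
Gen 14 (rule 195): 11000000000010
Gen 15 (rule 101): 01011111111010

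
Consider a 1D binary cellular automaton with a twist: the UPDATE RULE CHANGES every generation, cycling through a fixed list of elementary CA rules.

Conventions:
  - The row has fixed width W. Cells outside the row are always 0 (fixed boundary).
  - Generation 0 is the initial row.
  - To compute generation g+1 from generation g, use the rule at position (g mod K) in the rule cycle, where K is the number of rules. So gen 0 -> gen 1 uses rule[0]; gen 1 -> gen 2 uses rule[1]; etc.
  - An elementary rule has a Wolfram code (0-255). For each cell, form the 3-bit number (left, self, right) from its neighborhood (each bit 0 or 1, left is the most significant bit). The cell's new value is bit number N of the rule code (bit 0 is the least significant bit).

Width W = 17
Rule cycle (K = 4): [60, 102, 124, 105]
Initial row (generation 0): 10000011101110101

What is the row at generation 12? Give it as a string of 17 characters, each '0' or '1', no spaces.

Answer: 01100101110111001

Derivation:
Gen 0: 10000011101110101
Gen 1 (rule 60): 11000010011001111
Gen 2 (rule 102): 01000110101010001
Gen 3 (rule 124): 01100111111111001
Gen 4 (rule 105): 01100100000001000
Gen 5 (rule 60): 01010110000001100
Gen 6 (rule 102): 11111010000010100
Gen 7 (rule 124): 10001111000011110
Gen 8 (rule 105): 00101001011010010
Gen 9 (rule 60): 00111101110111011
Gen 10 (rule 102): 01000110011001101
Gen 11 (rule 124): 01100111011101111
Gen 12 (rule 105): 01100101110111001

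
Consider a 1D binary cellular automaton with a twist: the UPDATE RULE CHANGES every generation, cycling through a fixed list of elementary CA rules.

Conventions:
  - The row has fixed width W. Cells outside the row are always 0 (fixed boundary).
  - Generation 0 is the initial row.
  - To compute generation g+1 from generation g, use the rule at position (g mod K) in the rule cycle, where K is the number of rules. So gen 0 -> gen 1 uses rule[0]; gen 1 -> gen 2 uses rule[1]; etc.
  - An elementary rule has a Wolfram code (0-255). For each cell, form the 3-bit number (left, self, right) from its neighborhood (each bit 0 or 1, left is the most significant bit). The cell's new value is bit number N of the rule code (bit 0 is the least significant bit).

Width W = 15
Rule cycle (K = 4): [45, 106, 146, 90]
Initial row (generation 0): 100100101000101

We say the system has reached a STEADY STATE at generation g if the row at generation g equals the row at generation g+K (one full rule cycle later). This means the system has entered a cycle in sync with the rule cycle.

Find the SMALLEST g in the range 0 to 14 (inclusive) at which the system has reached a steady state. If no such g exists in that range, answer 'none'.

Answer: none

Derivation:
Gen 0: 100100101000101
Gen 1 (rule 45): 100100111010111
Gen 2 (rule 106): 001001101101101
Gen 3 (rule 146): 010110000000000
Gen 4 (rule 90): 100111000000000
Gen 5 (rule 45): 100100011111111
Gen 6 (rule 106): 001000110000001
Gen 7 (rule 146): 010101001000010
Gen 8 (rule 90): 100000110100101
Gen 9 (rule 45): 101110101100111
Gen 10 (rule 106): 011011011101101
Gen 11 (rule 146): 100000001000000
Gen 12 (rule 90): 010000010100000
Gen 13 (rule 45): 010111011101111
Gen 14 (rule 106): 101101110111001
Gen 15 (rule 146): 000000100010110
Gen 16 (rule 90): 000001010100111
Gen 17 (rule 45): 111101111100100
Gen 18 (rule 106): 100111000101000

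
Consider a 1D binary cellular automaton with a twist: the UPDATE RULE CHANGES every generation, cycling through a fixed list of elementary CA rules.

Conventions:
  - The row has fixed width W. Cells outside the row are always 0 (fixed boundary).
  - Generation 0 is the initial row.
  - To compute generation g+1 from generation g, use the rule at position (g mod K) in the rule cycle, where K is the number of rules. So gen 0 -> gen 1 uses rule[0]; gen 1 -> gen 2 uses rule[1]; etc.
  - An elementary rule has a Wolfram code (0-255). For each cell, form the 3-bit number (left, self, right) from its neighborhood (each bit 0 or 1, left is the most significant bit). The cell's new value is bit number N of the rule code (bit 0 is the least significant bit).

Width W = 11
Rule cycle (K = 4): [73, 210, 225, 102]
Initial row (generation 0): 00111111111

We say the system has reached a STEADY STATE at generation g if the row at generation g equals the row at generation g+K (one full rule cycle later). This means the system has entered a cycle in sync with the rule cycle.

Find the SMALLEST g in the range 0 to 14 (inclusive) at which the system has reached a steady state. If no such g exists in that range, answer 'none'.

Gen 0: 00111111111
Gen 1 (rule 73): 10100000001
Gen 2 (rule 210): 00010000010
Gen 3 (rule 225): 11000111000
Gen 4 (rule 102): 01001001000
Gen 5 (rule 73): 00000000011
Gen 6 (rule 210): 00000000101
Gen 7 (rule 225): 11111110010
Gen 8 (rule 102): 00000010110
Gen 9 (rule 73): 11111000110
Gen 10 (rule 210): 01111101011
Gen 11 (rule 225): 00111110101
Gen 12 (rule 102): 01000011111
Gen 13 (rule 73): 00011010001
Gen 14 (rule 210): 00101001010
Gen 15 (rule 225): 10010000100
Gen 16 (rule 102): 10110001100
Gen 17 (rule 73): 00110101101
Gen 18 (rule 210): 01010000100

Answer: none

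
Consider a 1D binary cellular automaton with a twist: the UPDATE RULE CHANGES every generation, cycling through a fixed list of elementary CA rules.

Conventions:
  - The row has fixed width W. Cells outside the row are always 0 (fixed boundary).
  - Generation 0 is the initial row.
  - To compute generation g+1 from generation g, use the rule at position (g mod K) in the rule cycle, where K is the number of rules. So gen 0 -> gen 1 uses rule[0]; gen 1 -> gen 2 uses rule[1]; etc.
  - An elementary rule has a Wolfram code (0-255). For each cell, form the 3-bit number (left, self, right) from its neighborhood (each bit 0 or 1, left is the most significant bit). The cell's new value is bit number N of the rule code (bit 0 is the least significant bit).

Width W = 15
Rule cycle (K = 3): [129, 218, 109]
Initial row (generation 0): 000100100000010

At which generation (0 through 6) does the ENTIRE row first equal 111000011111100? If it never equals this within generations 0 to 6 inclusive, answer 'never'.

Answer: 2

Derivation:
Gen 0: 000100100000010
Gen 1 (rule 129): 110000001111000
Gen 2 (rule 218): 111000011111100
Gen 3 (rule 109): 101011010000101
Gen 4 (rule 129): 000000000110000
Gen 5 (rule 218): 000000001111000
Gen 6 (rule 109): 111111101001011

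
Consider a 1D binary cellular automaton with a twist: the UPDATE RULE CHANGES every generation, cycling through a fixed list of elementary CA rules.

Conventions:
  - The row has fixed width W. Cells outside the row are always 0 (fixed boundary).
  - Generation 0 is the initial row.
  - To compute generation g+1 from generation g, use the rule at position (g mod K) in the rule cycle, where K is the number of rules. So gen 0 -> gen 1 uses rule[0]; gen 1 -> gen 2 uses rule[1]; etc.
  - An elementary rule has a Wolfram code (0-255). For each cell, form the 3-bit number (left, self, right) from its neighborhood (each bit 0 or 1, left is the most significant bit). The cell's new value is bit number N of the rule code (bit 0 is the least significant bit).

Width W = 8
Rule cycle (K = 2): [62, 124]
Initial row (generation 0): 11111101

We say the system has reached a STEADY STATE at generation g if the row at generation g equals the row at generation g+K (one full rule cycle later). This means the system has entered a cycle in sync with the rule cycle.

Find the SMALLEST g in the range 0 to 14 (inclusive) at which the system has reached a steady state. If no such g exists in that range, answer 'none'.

Answer: none

Derivation:
Gen 0: 11111101
Gen 1 (rule 62): 10000011
Gen 2 (rule 124): 11000011
Gen 3 (rule 62): 10100110
Gen 4 (rule 124): 11110111
Gen 5 (rule 62): 10001100
Gen 6 (rule 124): 11001110
Gen 7 (rule 62): 10111001
Gen 8 (rule 124): 11101101
Gen 9 (rule 62): 10011011
Gen 10 (rule 124): 11011111
Gen 11 (rule 62): 10110000
Gen 12 (rule 124): 11111000
Gen 13 (rule 62): 10000100
Gen 14 (rule 124): 11000110
Gen 15 (rule 62): 10101101
Gen 16 (rule 124): 11111111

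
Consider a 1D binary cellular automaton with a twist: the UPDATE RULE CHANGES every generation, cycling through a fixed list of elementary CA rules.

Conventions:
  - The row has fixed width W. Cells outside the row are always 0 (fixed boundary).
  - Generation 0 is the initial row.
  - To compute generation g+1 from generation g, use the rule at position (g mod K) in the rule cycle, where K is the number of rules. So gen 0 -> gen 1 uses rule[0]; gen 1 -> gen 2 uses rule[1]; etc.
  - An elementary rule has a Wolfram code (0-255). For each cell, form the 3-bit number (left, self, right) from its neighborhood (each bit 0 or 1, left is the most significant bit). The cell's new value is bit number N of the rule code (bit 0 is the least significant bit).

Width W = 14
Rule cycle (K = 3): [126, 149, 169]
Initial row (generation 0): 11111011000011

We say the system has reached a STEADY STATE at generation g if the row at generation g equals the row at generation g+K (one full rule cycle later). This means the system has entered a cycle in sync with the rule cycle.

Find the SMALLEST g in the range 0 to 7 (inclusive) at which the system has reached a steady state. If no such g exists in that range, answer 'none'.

Answer: none

Derivation:
Gen 0: 11111011000011
Gen 1 (rule 126): 10001111100111
Gen 2 (rule 149): 11100111010010
Gen 3 (rule 169): 11000110100000
Gen 4 (rule 126): 11101111110000
Gen 5 (rule 149): 01000111101111
Gen 6 (rule 169): 00010111011110
Gen 7 (rule 126): 00111101110011
Gen 8 (rule 149): 10011000101000
Gen 9 (rule 169): 00010010010011
Gen 10 (rule 126): 00111111111111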